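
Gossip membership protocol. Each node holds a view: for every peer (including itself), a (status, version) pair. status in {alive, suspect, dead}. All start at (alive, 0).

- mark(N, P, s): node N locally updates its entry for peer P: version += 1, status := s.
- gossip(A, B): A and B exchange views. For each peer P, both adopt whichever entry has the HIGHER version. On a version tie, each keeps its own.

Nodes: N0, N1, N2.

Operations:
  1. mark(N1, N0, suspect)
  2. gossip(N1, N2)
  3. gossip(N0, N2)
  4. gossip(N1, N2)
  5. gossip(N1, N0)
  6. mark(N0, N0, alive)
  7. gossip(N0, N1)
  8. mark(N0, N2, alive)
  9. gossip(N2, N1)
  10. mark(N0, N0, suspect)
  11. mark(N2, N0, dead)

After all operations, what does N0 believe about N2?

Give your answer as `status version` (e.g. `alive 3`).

Op 1: N1 marks N0=suspect -> (suspect,v1)
Op 2: gossip N1<->N2 -> N1.N0=(suspect,v1) N1.N1=(alive,v0) N1.N2=(alive,v0) | N2.N0=(suspect,v1) N2.N1=(alive,v0) N2.N2=(alive,v0)
Op 3: gossip N0<->N2 -> N0.N0=(suspect,v1) N0.N1=(alive,v0) N0.N2=(alive,v0) | N2.N0=(suspect,v1) N2.N1=(alive,v0) N2.N2=(alive,v0)
Op 4: gossip N1<->N2 -> N1.N0=(suspect,v1) N1.N1=(alive,v0) N1.N2=(alive,v0) | N2.N0=(suspect,v1) N2.N1=(alive,v0) N2.N2=(alive,v0)
Op 5: gossip N1<->N0 -> N1.N0=(suspect,v1) N1.N1=(alive,v0) N1.N2=(alive,v0) | N0.N0=(suspect,v1) N0.N1=(alive,v0) N0.N2=(alive,v0)
Op 6: N0 marks N0=alive -> (alive,v2)
Op 7: gossip N0<->N1 -> N0.N0=(alive,v2) N0.N1=(alive,v0) N0.N2=(alive,v0) | N1.N0=(alive,v2) N1.N1=(alive,v0) N1.N2=(alive,v0)
Op 8: N0 marks N2=alive -> (alive,v1)
Op 9: gossip N2<->N1 -> N2.N0=(alive,v2) N2.N1=(alive,v0) N2.N2=(alive,v0) | N1.N0=(alive,v2) N1.N1=(alive,v0) N1.N2=(alive,v0)
Op 10: N0 marks N0=suspect -> (suspect,v3)
Op 11: N2 marks N0=dead -> (dead,v3)

Answer: alive 1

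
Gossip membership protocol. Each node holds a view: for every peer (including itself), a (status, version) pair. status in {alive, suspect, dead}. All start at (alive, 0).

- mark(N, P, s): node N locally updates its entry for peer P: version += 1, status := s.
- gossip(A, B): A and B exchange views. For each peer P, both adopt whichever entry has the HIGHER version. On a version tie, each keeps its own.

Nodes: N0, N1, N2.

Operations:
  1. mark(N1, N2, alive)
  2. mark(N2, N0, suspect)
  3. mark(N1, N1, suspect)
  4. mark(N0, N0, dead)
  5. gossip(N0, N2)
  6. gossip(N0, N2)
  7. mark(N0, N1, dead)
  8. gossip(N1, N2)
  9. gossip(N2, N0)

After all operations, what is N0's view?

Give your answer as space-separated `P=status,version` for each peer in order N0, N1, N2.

Op 1: N1 marks N2=alive -> (alive,v1)
Op 2: N2 marks N0=suspect -> (suspect,v1)
Op 3: N1 marks N1=suspect -> (suspect,v1)
Op 4: N0 marks N0=dead -> (dead,v1)
Op 5: gossip N0<->N2 -> N0.N0=(dead,v1) N0.N1=(alive,v0) N0.N2=(alive,v0) | N2.N0=(suspect,v1) N2.N1=(alive,v0) N2.N2=(alive,v0)
Op 6: gossip N0<->N2 -> N0.N0=(dead,v1) N0.N1=(alive,v0) N0.N2=(alive,v0) | N2.N0=(suspect,v1) N2.N1=(alive,v0) N2.N2=(alive,v0)
Op 7: N0 marks N1=dead -> (dead,v1)
Op 8: gossip N1<->N2 -> N1.N0=(suspect,v1) N1.N1=(suspect,v1) N1.N2=(alive,v1) | N2.N0=(suspect,v1) N2.N1=(suspect,v1) N2.N2=(alive,v1)
Op 9: gossip N2<->N0 -> N2.N0=(suspect,v1) N2.N1=(suspect,v1) N2.N2=(alive,v1) | N0.N0=(dead,v1) N0.N1=(dead,v1) N0.N2=(alive,v1)

Answer: N0=dead,1 N1=dead,1 N2=alive,1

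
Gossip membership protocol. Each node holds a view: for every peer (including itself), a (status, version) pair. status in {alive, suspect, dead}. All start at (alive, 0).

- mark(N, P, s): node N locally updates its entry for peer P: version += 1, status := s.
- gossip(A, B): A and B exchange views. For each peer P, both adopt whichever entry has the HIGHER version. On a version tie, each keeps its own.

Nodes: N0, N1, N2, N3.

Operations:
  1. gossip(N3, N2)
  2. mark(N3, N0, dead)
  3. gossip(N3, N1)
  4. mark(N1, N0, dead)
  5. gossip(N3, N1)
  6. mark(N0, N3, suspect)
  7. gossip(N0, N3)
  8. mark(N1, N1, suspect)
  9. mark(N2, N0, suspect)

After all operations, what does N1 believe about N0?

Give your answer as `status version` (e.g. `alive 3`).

Answer: dead 2

Derivation:
Op 1: gossip N3<->N2 -> N3.N0=(alive,v0) N3.N1=(alive,v0) N3.N2=(alive,v0) N3.N3=(alive,v0) | N2.N0=(alive,v0) N2.N1=(alive,v0) N2.N2=(alive,v0) N2.N3=(alive,v0)
Op 2: N3 marks N0=dead -> (dead,v1)
Op 3: gossip N3<->N1 -> N3.N0=(dead,v1) N3.N1=(alive,v0) N3.N2=(alive,v0) N3.N3=(alive,v0) | N1.N0=(dead,v1) N1.N1=(alive,v0) N1.N2=(alive,v0) N1.N3=(alive,v0)
Op 4: N1 marks N0=dead -> (dead,v2)
Op 5: gossip N3<->N1 -> N3.N0=(dead,v2) N3.N1=(alive,v0) N3.N2=(alive,v0) N3.N3=(alive,v0) | N1.N0=(dead,v2) N1.N1=(alive,v0) N1.N2=(alive,v0) N1.N3=(alive,v0)
Op 6: N0 marks N3=suspect -> (suspect,v1)
Op 7: gossip N0<->N3 -> N0.N0=(dead,v2) N0.N1=(alive,v0) N0.N2=(alive,v0) N0.N3=(suspect,v1) | N3.N0=(dead,v2) N3.N1=(alive,v0) N3.N2=(alive,v0) N3.N3=(suspect,v1)
Op 8: N1 marks N1=suspect -> (suspect,v1)
Op 9: N2 marks N0=suspect -> (suspect,v1)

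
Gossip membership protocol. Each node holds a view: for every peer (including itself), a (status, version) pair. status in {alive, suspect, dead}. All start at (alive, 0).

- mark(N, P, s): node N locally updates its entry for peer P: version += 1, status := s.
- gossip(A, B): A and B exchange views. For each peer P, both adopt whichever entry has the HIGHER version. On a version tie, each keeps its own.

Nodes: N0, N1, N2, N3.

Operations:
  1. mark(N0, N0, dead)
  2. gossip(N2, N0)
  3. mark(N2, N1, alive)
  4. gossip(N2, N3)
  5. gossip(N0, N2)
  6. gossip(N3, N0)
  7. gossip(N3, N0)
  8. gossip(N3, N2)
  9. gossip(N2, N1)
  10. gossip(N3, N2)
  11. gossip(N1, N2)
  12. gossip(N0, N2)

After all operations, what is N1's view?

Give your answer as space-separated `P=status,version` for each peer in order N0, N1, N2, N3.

Op 1: N0 marks N0=dead -> (dead,v1)
Op 2: gossip N2<->N0 -> N2.N0=(dead,v1) N2.N1=(alive,v0) N2.N2=(alive,v0) N2.N3=(alive,v0) | N0.N0=(dead,v1) N0.N1=(alive,v0) N0.N2=(alive,v0) N0.N3=(alive,v0)
Op 3: N2 marks N1=alive -> (alive,v1)
Op 4: gossip N2<->N3 -> N2.N0=(dead,v1) N2.N1=(alive,v1) N2.N2=(alive,v0) N2.N3=(alive,v0) | N3.N0=(dead,v1) N3.N1=(alive,v1) N3.N2=(alive,v0) N3.N3=(alive,v0)
Op 5: gossip N0<->N2 -> N0.N0=(dead,v1) N0.N1=(alive,v1) N0.N2=(alive,v0) N0.N3=(alive,v0) | N2.N0=(dead,v1) N2.N1=(alive,v1) N2.N2=(alive,v0) N2.N3=(alive,v0)
Op 6: gossip N3<->N0 -> N3.N0=(dead,v1) N3.N1=(alive,v1) N3.N2=(alive,v0) N3.N3=(alive,v0) | N0.N0=(dead,v1) N0.N1=(alive,v1) N0.N2=(alive,v0) N0.N3=(alive,v0)
Op 7: gossip N3<->N0 -> N3.N0=(dead,v1) N3.N1=(alive,v1) N3.N2=(alive,v0) N3.N3=(alive,v0) | N0.N0=(dead,v1) N0.N1=(alive,v1) N0.N2=(alive,v0) N0.N3=(alive,v0)
Op 8: gossip N3<->N2 -> N3.N0=(dead,v1) N3.N1=(alive,v1) N3.N2=(alive,v0) N3.N3=(alive,v0) | N2.N0=(dead,v1) N2.N1=(alive,v1) N2.N2=(alive,v0) N2.N3=(alive,v0)
Op 9: gossip N2<->N1 -> N2.N0=(dead,v1) N2.N1=(alive,v1) N2.N2=(alive,v0) N2.N3=(alive,v0) | N1.N0=(dead,v1) N1.N1=(alive,v1) N1.N2=(alive,v0) N1.N3=(alive,v0)
Op 10: gossip N3<->N2 -> N3.N0=(dead,v1) N3.N1=(alive,v1) N3.N2=(alive,v0) N3.N3=(alive,v0) | N2.N0=(dead,v1) N2.N1=(alive,v1) N2.N2=(alive,v0) N2.N3=(alive,v0)
Op 11: gossip N1<->N2 -> N1.N0=(dead,v1) N1.N1=(alive,v1) N1.N2=(alive,v0) N1.N3=(alive,v0) | N2.N0=(dead,v1) N2.N1=(alive,v1) N2.N2=(alive,v0) N2.N3=(alive,v0)
Op 12: gossip N0<->N2 -> N0.N0=(dead,v1) N0.N1=(alive,v1) N0.N2=(alive,v0) N0.N3=(alive,v0) | N2.N0=(dead,v1) N2.N1=(alive,v1) N2.N2=(alive,v0) N2.N3=(alive,v0)

Answer: N0=dead,1 N1=alive,1 N2=alive,0 N3=alive,0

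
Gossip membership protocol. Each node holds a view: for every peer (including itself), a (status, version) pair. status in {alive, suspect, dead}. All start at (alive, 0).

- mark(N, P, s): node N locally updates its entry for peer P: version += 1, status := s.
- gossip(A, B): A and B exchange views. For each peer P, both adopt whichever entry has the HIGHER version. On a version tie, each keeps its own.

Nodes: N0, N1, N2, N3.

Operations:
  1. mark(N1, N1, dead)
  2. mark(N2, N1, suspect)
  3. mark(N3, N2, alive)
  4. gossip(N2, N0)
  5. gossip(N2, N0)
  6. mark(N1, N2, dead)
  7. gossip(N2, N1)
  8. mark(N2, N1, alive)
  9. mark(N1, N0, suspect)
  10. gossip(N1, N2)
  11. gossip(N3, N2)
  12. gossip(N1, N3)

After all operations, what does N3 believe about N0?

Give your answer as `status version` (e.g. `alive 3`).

Op 1: N1 marks N1=dead -> (dead,v1)
Op 2: N2 marks N1=suspect -> (suspect,v1)
Op 3: N3 marks N2=alive -> (alive,v1)
Op 4: gossip N2<->N0 -> N2.N0=(alive,v0) N2.N1=(suspect,v1) N2.N2=(alive,v0) N2.N3=(alive,v0) | N0.N0=(alive,v0) N0.N1=(suspect,v1) N0.N2=(alive,v0) N0.N3=(alive,v0)
Op 5: gossip N2<->N0 -> N2.N0=(alive,v0) N2.N1=(suspect,v1) N2.N2=(alive,v0) N2.N3=(alive,v0) | N0.N0=(alive,v0) N0.N1=(suspect,v1) N0.N2=(alive,v0) N0.N3=(alive,v0)
Op 6: N1 marks N2=dead -> (dead,v1)
Op 7: gossip N2<->N1 -> N2.N0=(alive,v0) N2.N1=(suspect,v1) N2.N2=(dead,v1) N2.N3=(alive,v0) | N1.N0=(alive,v0) N1.N1=(dead,v1) N1.N2=(dead,v1) N1.N3=(alive,v0)
Op 8: N2 marks N1=alive -> (alive,v2)
Op 9: N1 marks N0=suspect -> (suspect,v1)
Op 10: gossip N1<->N2 -> N1.N0=(suspect,v1) N1.N1=(alive,v2) N1.N2=(dead,v1) N1.N3=(alive,v0) | N2.N0=(suspect,v1) N2.N1=(alive,v2) N2.N2=(dead,v1) N2.N3=(alive,v0)
Op 11: gossip N3<->N2 -> N3.N0=(suspect,v1) N3.N1=(alive,v2) N3.N2=(alive,v1) N3.N3=(alive,v0) | N2.N0=(suspect,v1) N2.N1=(alive,v2) N2.N2=(dead,v1) N2.N3=(alive,v0)
Op 12: gossip N1<->N3 -> N1.N0=(suspect,v1) N1.N1=(alive,v2) N1.N2=(dead,v1) N1.N3=(alive,v0) | N3.N0=(suspect,v1) N3.N1=(alive,v2) N3.N2=(alive,v1) N3.N3=(alive,v0)

Answer: suspect 1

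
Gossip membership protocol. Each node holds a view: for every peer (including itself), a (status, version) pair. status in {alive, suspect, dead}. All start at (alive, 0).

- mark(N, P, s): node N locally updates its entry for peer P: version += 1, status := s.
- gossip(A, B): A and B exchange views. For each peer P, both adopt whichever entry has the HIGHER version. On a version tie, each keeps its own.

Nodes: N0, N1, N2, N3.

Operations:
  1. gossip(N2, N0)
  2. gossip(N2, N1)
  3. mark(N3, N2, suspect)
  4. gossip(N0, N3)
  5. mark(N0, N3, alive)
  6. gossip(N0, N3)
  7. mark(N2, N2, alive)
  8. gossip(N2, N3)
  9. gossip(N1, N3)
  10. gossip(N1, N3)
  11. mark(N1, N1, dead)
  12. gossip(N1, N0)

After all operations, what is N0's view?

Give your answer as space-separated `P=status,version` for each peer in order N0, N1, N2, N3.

Answer: N0=alive,0 N1=dead,1 N2=suspect,1 N3=alive,1

Derivation:
Op 1: gossip N2<->N0 -> N2.N0=(alive,v0) N2.N1=(alive,v0) N2.N2=(alive,v0) N2.N3=(alive,v0) | N0.N0=(alive,v0) N0.N1=(alive,v0) N0.N2=(alive,v0) N0.N3=(alive,v0)
Op 2: gossip N2<->N1 -> N2.N0=(alive,v0) N2.N1=(alive,v0) N2.N2=(alive,v0) N2.N3=(alive,v0) | N1.N0=(alive,v0) N1.N1=(alive,v0) N1.N2=(alive,v0) N1.N3=(alive,v0)
Op 3: N3 marks N2=suspect -> (suspect,v1)
Op 4: gossip N0<->N3 -> N0.N0=(alive,v0) N0.N1=(alive,v0) N0.N2=(suspect,v1) N0.N3=(alive,v0) | N3.N0=(alive,v0) N3.N1=(alive,v0) N3.N2=(suspect,v1) N3.N3=(alive,v0)
Op 5: N0 marks N3=alive -> (alive,v1)
Op 6: gossip N0<->N3 -> N0.N0=(alive,v0) N0.N1=(alive,v0) N0.N2=(suspect,v1) N0.N3=(alive,v1) | N3.N0=(alive,v0) N3.N1=(alive,v0) N3.N2=(suspect,v1) N3.N3=(alive,v1)
Op 7: N2 marks N2=alive -> (alive,v1)
Op 8: gossip N2<->N3 -> N2.N0=(alive,v0) N2.N1=(alive,v0) N2.N2=(alive,v1) N2.N3=(alive,v1) | N3.N0=(alive,v0) N3.N1=(alive,v0) N3.N2=(suspect,v1) N3.N3=(alive,v1)
Op 9: gossip N1<->N3 -> N1.N0=(alive,v0) N1.N1=(alive,v0) N1.N2=(suspect,v1) N1.N3=(alive,v1) | N3.N0=(alive,v0) N3.N1=(alive,v0) N3.N2=(suspect,v1) N3.N3=(alive,v1)
Op 10: gossip N1<->N3 -> N1.N0=(alive,v0) N1.N1=(alive,v0) N1.N2=(suspect,v1) N1.N3=(alive,v1) | N3.N0=(alive,v0) N3.N1=(alive,v0) N3.N2=(suspect,v1) N3.N3=(alive,v1)
Op 11: N1 marks N1=dead -> (dead,v1)
Op 12: gossip N1<->N0 -> N1.N0=(alive,v0) N1.N1=(dead,v1) N1.N2=(suspect,v1) N1.N3=(alive,v1) | N0.N0=(alive,v0) N0.N1=(dead,v1) N0.N2=(suspect,v1) N0.N3=(alive,v1)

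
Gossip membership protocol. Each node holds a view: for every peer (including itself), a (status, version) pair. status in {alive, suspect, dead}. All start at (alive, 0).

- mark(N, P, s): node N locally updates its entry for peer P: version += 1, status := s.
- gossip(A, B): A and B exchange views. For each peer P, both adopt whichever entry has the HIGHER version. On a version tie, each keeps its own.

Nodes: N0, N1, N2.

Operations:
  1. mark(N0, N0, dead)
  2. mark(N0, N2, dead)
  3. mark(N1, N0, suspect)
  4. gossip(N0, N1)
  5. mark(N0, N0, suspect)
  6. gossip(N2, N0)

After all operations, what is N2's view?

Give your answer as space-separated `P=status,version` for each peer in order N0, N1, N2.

Answer: N0=suspect,2 N1=alive,0 N2=dead,1

Derivation:
Op 1: N0 marks N0=dead -> (dead,v1)
Op 2: N0 marks N2=dead -> (dead,v1)
Op 3: N1 marks N0=suspect -> (suspect,v1)
Op 4: gossip N0<->N1 -> N0.N0=(dead,v1) N0.N1=(alive,v0) N0.N2=(dead,v1) | N1.N0=(suspect,v1) N1.N1=(alive,v0) N1.N2=(dead,v1)
Op 5: N0 marks N0=suspect -> (suspect,v2)
Op 6: gossip N2<->N0 -> N2.N0=(suspect,v2) N2.N1=(alive,v0) N2.N2=(dead,v1) | N0.N0=(suspect,v2) N0.N1=(alive,v0) N0.N2=(dead,v1)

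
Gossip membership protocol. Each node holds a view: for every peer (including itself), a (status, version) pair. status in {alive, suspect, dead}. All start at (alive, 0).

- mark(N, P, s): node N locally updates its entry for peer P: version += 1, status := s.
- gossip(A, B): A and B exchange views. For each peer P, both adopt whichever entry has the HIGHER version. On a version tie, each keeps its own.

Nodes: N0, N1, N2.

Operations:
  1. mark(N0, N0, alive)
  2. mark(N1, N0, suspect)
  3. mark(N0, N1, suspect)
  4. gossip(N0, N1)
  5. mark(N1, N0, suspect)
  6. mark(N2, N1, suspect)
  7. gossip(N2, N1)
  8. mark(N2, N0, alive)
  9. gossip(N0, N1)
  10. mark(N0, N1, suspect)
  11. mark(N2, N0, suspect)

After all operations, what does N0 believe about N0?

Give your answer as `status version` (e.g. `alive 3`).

Op 1: N0 marks N0=alive -> (alive,v1)
Op 2: N1 marks N0=suspect -> (suspect,v1)
Op 3: N0 marks N1=suspect -> (suspect,v1)
Op 4: gossip N0<->N1 -> N0.N0=(alive,v1) N0.N1=(suspect,v1) N0.N2=(alive,v0) | N1.N0=(suspect,v1) N1.N1=(suspect,v1) N1.N2=(alive,v0)
Op 5: N1 marks N0=suspect -> (suspect,v2)
Op 6: N2 marks N1=suspect -> (suspect,v1)
Op 7: gossip N2<->N1 -> N2.N0=(suspect,v2) N2.N1=(suspect,v1) N2.N2=(alive,v0) | N1.N0=(suspect,v2) N1.N1=(suspect,v1) N1.N2=(alive,v0)
Op 8: N2 marks N0=alive -> (alive,v3)
Op 9: gossip N0<->N1 -> N0.N0=(suspect,v2) N0.N1=(suspect,v1) N0.N2=(alive,v0) | N1.N0=(suspect,v2) N1.N1=(suspect,v1) N1.N2=(alive,v0)
Op 10: N0 marks N1=suspect -> (suspect,v2)
Op 11: N2 marks N0=suspect -> (suspect,v4)

Answer: suspect 2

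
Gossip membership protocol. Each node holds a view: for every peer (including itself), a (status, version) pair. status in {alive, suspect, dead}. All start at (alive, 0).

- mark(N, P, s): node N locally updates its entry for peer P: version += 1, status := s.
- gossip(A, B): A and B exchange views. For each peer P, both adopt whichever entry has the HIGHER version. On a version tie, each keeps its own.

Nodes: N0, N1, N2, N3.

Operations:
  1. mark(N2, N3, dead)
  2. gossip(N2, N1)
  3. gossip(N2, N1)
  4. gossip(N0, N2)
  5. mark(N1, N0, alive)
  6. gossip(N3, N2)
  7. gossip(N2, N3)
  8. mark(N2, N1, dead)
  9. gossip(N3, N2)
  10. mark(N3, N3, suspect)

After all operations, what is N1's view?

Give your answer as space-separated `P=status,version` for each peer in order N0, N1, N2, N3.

Answer: N0=alive,1 N1=alive,0 N2=alive,0 N3=dead,1

Derivation:
Op 1: N2 marks N3=dead -> (dead,v1)
Op 2: gossip N2<->N1 -> N2.N0=(alive,v0) N2.N1=(alive,v0) N2.N2=(alive,v0) N2.N3=(dead,v1) | N1.N0=(alive,v0) N1.N1=(alive,v0) N1.N2=(alive,v0) N1.N3=(dead,v1)
Op 3: gossip N2<->N1 -> N2.N0=(alive,v0) N2.N1=(alive,v0) N2.N2=(alive,v0) N2.N3=(dead,v1) | N1.N0=(alive,v0) N1.N1=(alive,v0) N1.N2=(alive,v0) N1.N3=(dead,v1)
Op 4: gossip N0<->N2 -> N0.N0=(alive,v0) N0.N1=(alive,v0) N0.N2=(alive,v0) N0.N3=(dead,v1) | N2.N0=(alive,v0) N2.N1=(alive,v0) N2.N2=(alive,v0) N2.N3=(dead,v1)
Op 5: N1 marks N0=alive -> (alive,v1)
Op 6: gossip N3<->N2 -> N3.N0=(alive,v0) N3.N1=(alive,v0) N3.N2=(alive,v0) N3.N3=(dead,v1) | N2.N0=(alive,v0) N2.N1=(alive,v0) N2.N2=(alive,v0) N2.N3=(dead,v1)
Op 7: gossip N2<->N3 -> N2.N0=(alive,v0) N2.N1=(alive,v0) N2.N2=(alive,v0) N2.N3=(dead,v1) | N3.N0=(alive,v0) N3.N1=(alive,v0) N3.N2=(alive,v0) N3.N3=(dead,v1)
Op 8: N2 marks N1=dead -> (dead,v1)
Op 9: gossip N3<->N2 -> N3.N0=(alive,v0) N3.N1=(dead,v1) N3.N2=(alive,v0) N3.N3=(dead,v1) | N2.N0=(alive,v0) N2.N1=(dead,v1) N2.N2=(alive,v0) N2.N3=(dead,v1)
Op 10: N3 marks N3=suspect -> (suspect,v2)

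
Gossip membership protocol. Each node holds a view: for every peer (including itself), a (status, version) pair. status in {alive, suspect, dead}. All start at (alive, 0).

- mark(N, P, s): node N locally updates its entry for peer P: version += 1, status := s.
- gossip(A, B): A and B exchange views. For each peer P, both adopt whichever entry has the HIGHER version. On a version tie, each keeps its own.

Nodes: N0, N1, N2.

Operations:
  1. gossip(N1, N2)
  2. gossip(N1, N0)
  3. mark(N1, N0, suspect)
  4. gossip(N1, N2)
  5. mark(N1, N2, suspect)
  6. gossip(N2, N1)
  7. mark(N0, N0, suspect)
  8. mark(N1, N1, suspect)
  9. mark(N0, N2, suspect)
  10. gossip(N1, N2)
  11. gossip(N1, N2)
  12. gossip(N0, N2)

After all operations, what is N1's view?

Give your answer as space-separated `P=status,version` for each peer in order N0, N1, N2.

Op 1: gossip N1<->N2 -> N1.N0=(alive,v0) N1.N1=(alive,v0) N1.N2=(alive,v0) | N2.N0=(alive,v0) N2.N1=(alive,v0) N2.N2=(alive,v0)
Op 2: gossip N1<->N0 -> N1.N0=(alive,v0) N1.N1=(alive,v0) N1.N2=(alive,v0) | N0.N0=(alive,v0) N0.N1=(alive,v0) N0.N2=(alive,v0)
Op 3: N1 marks N0=suspect -> (suspect,v1)
Op 4: gossip N1<->N2 -> N1.N0=(suspect,v1) N1.N1=(alive,v0) N1.N2=(alive,v0) | N2.N0=(suspect,v1) N2.N1=(alive,v0) N2.N2=(alive,v0)
Op 5: N1 marks N2=suspect -> (suspect,v1)
Op 6: gossip N2<->N1 -> N2.N0=(suspect,v1) N2.N1=(alive,v0) N2.N2=(suspect,v1) | N1.N0=(suspect,v1) N1.N1=(alive,v0) N1.N2=(suspect,v1)
Op 7: N0 marks N0=suspect -> (suspect,v1)
Op 8: N1 marks N1=suspect -> (suspect,v1)
Op 9: N0 marks N2=suspect -> (suspect,v1)
Op 10: gossip N1<->N2 -> N1.N0=(suspect,v1) N1.N1=(suspect,v1) N1.N2=(suspect,v1) | N2.N0=(suspect,v1) N2.N1=(suspect,v1) N2.N2=(suspect,v1)
Op 11: gossip N1<->N2 -> N1.N0=(suspect,v1) N1.N1=(suspect,v1) N1.N2=(suspect,v1) | N2.N0=(suspect,v1) N2.N1=(suspect,v1) N2.N2=(suspect,v1)
Op 12: gossip N0<->N2 -> N0.N0=(suspect,v1) N0.N1=(suspect,v1) N0.N2=(suspect,v1) | N2.N0=(suspect,v1) N2.N1=(suspect,v1) N2.N2=(suspect,v1)

Answer: N0=suspect,1 N1=suspect,1 N2=suspect,1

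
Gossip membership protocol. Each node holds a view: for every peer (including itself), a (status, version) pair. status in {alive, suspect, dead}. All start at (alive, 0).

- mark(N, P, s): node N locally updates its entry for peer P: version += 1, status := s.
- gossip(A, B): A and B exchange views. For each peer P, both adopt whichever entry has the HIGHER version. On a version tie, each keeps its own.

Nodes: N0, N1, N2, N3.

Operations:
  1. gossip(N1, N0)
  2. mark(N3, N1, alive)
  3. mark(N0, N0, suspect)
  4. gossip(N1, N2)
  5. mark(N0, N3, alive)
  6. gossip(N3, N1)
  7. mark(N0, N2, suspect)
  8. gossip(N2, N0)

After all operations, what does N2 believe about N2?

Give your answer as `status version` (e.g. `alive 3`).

Op 1: gossip N1<->N0 -> N1.N0=(alive,v0) N1.N1=(alive,v0) N1.N2=(alive,v0) N1.N3=(alive,v0) | N0.N0=(alive,v0) N0.N1=(alive,v0) N0.N2=(alive,v0) N0.N3=(alive,v0)
Op 2: N3 marks N1=alive -> (alive,v1)
Op 3: N0 marks N0=suspect -> (suspect,v1)
Op 4: gossip N1<->N2 -> N1.N0=(alive,v0) N1.N1=(alive,v0) N1.N2=(alive,v0) N1.N3=(alive,v0) | N2.N0=(alive,v0) N2.N1=(alive,v0) N2.N2=(alive,v0) N2.N3=(alive,v0)
Op 5: N0 marks N3=alive -> (alive,v1)
Op 6: gossip N3<->N1 -> N3.N0=(alive,v0) N3.N1=(alive,v1) N3.N2=(alive,v0) N3.N3=(alive,v0) | N1.N0=(alive,v0) N1.N1=(alive,v1) N1.N2=(alive,v0) N1.N3=(alive,v0)
Op 7: N0 marks N2=suspect -> (suspect,v1)
Op 8: gossip N2<->N0 -> N2.N0=(suspect,v1) N2.N1=(alive,v0) N2.N2=(suspect,v1) N2.N3=(alive,v1) | N0.N0=(suspect,v1) N0.N1=(alive,v0) N0.N2=(suspect,v1) N0.N3=(alive,v1)

Answer: suspect 1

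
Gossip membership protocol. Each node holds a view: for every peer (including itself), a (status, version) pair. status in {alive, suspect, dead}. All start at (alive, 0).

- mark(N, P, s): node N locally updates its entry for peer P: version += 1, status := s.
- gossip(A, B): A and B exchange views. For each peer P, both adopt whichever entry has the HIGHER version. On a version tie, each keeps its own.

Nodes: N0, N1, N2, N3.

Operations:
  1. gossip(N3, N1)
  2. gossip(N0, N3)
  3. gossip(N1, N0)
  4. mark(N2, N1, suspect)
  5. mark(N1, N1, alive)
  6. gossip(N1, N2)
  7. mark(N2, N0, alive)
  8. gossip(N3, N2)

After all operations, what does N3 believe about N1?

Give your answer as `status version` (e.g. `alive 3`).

Answer: suspect 1

Derivation:
Op 1: gossip N3<->N1 -> N3.N0=(alive,v0) N3.N1=(alive,v0) N3.N2=(alive,v0) N3.N3=(alive,v0) | N1.N0=(alive,v0) N1.N1=(alive,v0) N1.N2=(alive,v0) N1.N3=(alive,v0)
Op 2: gossip N0<->N3 -> N0.N0=(alive,v0) N0.N1=(alive,v0) N0.N2=(alive,v0) N0.N3=(alive,v0) | N3.N0=(alive,v0) N3.N1=(alive,v0) N3.N2=(alive,v0) N3.N3=(alive,v0)
Op 3: gossip N1<->N0 -> N1.N0=(alive,v0) N1.N1=(alive,v0) N1.N2=(alive,v0) N1.N3=(alive,v0) | N0.N0=(alive,v0) N0.N1=(alive,v0) N0.N2=(alive,v0) N0.N3=(alive,v0)
Op 4: N2 marks N1=suspect -> (suspect,v1)
Op 5: N1 marks N1=alive -> (alive,v1)
Op 6: gossip N1<->N2 -> N1.N0=(alive,v0) N1.N1=(alive,v1) N1.N2=(alive,v0) N1.N3=(alive,v0) | N2.N0=(alive,v0) N2.N1=(suspect,v1) N2.N2=(alive,v0) N2.N3=(alive,v0)
Op 7: N2 marks N0=alive -> (alive,v1)
Op 8: gossip N3<->N2 -> N3.N0=(alive,v1) N3.N1=(suspect,v1) N3.N2=(alive,v0) N3.N3=(alive,v0) | N2.N0=(alive,v1) N2.N1=(suspect,v1) N2.N2=(alive,v0) N2.N3=(alive,v0)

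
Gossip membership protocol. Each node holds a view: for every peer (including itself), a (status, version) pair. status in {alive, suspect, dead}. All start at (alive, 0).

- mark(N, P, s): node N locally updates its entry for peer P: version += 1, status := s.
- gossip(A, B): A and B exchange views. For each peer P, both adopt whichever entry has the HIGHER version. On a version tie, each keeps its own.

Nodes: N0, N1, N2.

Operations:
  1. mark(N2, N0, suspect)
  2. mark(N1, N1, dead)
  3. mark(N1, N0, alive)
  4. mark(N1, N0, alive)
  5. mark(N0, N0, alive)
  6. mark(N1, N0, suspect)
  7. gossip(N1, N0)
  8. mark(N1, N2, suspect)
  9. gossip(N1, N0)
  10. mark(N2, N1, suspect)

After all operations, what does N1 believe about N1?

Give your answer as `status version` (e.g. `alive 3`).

Op 1: N2 marks N0=suspect -> (suspect,v1)
Op 2: N1 marks N1=dead -> (dead,v1)
Op 3: N1 marks N0=alive -> (alive,v1)
Op 4: N1 marks N0=alive -> (alive,v2)
Op 5: N0 marks N0=alive -> (alive,v1)
Op 6: N1 marks N0=suspect -> (suspect,v3)
Op 7: gossip N1<->N0 -> N1.N0=(suspect,v3) N1.N1=(dead,v1) N1.N2=(alive,v0) | N0.N0=(suspect,v3) N0.N1=(dead,v1) N0.N2=(alive,v0)
Op 8: N1 marks N2=suspect -> (suspect,v1)
Op 9: gossip N1<->N0 -> N1.N0=(suspect,v3) N1.N1=(dead,v1) N1.N2=(suspect,v1) | N0.N0=(suspect,v3) N0.N1=(dead,v1) N0.N2=(suspect,v1)
Op 10: N2 marks N1=suspect -> (suspect,v1)

Answer: dead 1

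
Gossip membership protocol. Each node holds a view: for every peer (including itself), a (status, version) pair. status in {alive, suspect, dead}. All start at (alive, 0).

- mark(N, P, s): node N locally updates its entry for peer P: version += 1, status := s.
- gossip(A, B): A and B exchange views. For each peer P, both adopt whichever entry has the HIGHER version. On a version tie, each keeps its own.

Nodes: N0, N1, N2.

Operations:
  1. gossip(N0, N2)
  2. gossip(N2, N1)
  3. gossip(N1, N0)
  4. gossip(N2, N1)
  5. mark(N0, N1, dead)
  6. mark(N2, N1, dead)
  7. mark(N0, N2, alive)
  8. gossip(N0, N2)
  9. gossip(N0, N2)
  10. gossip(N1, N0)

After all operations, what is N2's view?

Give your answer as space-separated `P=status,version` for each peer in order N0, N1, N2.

Answer: N0=alive,0 N1=dead,1 N2=alive,1

Derivation:
Op 1: gossip N0<->N2 -> N0.N0=(alive,v0) N0.N1=(alive,v0) N0.N2=(alive,v0) | N2.N0=(alive,v0) N2.N1=(alive,v0) N2.N2=(alive,v0)
Op 2: gossip N2<->N1 -> N2.N0=(alive,v0) N2.N1=(alive,v0) N2.N2=(alive,v0) | N1.N0=(alive,v0) N1.N1=(alive,v0) N1.N2=(alive,v0)
Op 3: gossip N1<->N0 -> N1.N0=(alive,v0) N1.N1=(alive,v0) N1.N2=(alive,v0) | N0.N0=(alive,v0) N0.N1=(alive,v0) N0.N2=(alive,v0)
Op 4: gossip N2<->N1 -> N2.N0=(alive,v0) N2.N1=(alive,v0) N2.N2=(alive,v0) | N1.N0=(alive,v0) N1.N1=(alive,v0) N1.N2=(alive,v0)
Op 5: N0 marks N1=dead -> (dead,v1)
Op 6: N2 marks N1=dead -> (dead,v1)
Op 7: N0 marks N2=alive -> (alive,v1)
Op 8: gossip N0<->N2 -> N0.N0=(alive,v0) N0.N1=(dead,v1) N0.N2=(alive,v1) | N2.N0=(alive,v0) N2.N1=(dead,v1) N2.N2=(alive,v1)
Op 9: gossip N0<->N2 -> N0.N0=(alive,v0) N0.N1=(dead,v1) N0.N2=(alive,v1) | N2.N0=(alive,v0) N2.N1=(dead,v1) N2.N2=(alive,v1)
Op 10: gossip N1<->N0 -> N1.N0=(alive,v0) N1.N1=(dead,v1) N1.N2=(alive,v1) | N0.N0=(alive,v0) N0.N1=(dead,v1) N0.N2=(alive,v1)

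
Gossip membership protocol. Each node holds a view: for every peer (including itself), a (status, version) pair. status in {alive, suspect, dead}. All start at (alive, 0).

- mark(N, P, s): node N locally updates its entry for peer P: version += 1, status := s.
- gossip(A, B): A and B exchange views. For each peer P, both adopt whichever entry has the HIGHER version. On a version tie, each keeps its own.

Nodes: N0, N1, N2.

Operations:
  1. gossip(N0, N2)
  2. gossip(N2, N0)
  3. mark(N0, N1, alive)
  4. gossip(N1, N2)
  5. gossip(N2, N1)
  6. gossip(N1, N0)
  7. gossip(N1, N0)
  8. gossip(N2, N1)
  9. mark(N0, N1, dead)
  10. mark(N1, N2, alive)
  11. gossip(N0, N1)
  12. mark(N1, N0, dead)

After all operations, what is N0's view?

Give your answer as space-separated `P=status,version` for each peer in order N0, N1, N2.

Answer: N0=alive,0 N1=dead,2 N2=alive,1

Derivation:
Op 1: gossip N0<->N2 -> N0.N0=(alive,v0) N0.N1=(alive,v0) N0.N2=(alive,v0) | N2.N0=(alive,v0) N2.N1=(alive,v0) N2.N2=(alive,v0)
Op 2: gossip N2<->N0 -> N2.N0=(alive,v0) N2.N1=(alive,v0) N2.N2=(alive,v0) | N0.N0=(alive,v0) N0.N1=(alive,v0) N0.N2=(alive,v0)
Op 3: N0 marks N1=alive -> (alive,v1)
Op 4: gossip N1<->N2 -> N1.N0=(alive,v0) N1.N1=(alive,v0) N1.N2=(alive,v0) | N2.N0=(alive,v0) N2.N1=(alive,v0) N2.N2=(alive,v0)
Op 5: gossip N2<->N1 -> N2.N0=(alive,v0) N2.N1=(alive,v0) N2.N2=(alive,v0) | N1.N0=(alive,v0) N1.N1=(alive,v0) N1.N2=(alive,v0)
Op 6: gossip N1<->N0 -> N1.N0=(alive,v0) N1.N1=(alive,v1) N1.N2=(alive,v0) | N0.N0=(alive,v0) N0.N1=(alive,v1) N0.N2=(alive,v0)
Op 7: gossip N1<->N0 -> N1.N0=(alive,v0) N1.N1=(alive,v1) N1.N2=(alive,v0) | N0.N0=(alive,v0) N0.N1=(alive,v1) N0.N2=(alive,v0)
Op 8: gossip N2<->N1 -> N2.N0=(alive,v0) N2.N1=(alive,v1) N2.N2=(alive,v0) | N1.N0=(alive,v0) N1.N1=(alive,v1) N1.N2=(alive,v0)
Op 9: N0 marks N1=dead -> (dead,v2)
Op 10: N1 marks N2=alive -> (alive,v1)
Op 11: gossip N0<->N1 -> N0.N0=(alive,v0) N0.N1=(dead,v2) N0.N2=(alive,v1) | N1.N0=(alive,v0) N1.N1=(dead,v2) N1.N2=(alive,v1)
Op 12: N1 marks N0=dead -> (dead,v1)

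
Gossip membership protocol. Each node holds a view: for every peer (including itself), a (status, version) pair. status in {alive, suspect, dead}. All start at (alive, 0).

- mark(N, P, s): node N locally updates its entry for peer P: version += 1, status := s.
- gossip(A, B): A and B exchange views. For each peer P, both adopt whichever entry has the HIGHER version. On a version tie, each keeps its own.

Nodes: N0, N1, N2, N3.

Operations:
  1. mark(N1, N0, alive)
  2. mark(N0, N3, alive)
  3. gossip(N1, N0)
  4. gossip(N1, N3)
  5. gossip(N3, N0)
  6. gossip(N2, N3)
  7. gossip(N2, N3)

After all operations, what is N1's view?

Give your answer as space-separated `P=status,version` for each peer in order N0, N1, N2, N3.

Answer: N0=alive,1 N1=alive,0 N2=alive,0 N3=alive,1

Derivation:
Op 1: N1 marks N0=alive -> (alive,v1)
Op 2: N0 marks N3=alive -> (alive,v1)
Op 3: gossip N1<->N0 -> N1.N0=(alive,v1) N1.N1=(alive,v0) N1.N2=(alive,v0) N1.N3=(alive,v1) | N0.N0=(alive,v1) N0.N1=(alive,v0) N0.N2=(alive,v0) N0.N3=(alive,v1)
Op 4: gossip N1<->N3 -> N1.N0=(alive,v1) N1.N1=(alive,v0) N1.N2=(alive,v0) N1.N3=(alive,v1) | N3.N0=(alive,v1) N3.N1=(alive,v0) N3.N2=(alive,v0) N3.N3=(alive,v1)
Op 5: gossip N3<->N0 -> N3.N0=(alive,v1) N3.N1=(alive,v0) N3.N2=(alive,v0) N3.N3=(alive,v1) | N0.N0=(alive,v1) N0.N1=(alive,v0) N0.N2=(alive,v0) N0.N3=(alive,v1)
Op 6: gossip N2<->N3 -> N2.N0=(alive,v1) N2.N1=(alive,v0) N2.N2=(alive,v0) N2.N3=(alive,v1) | N3.N0=(alive,v1) N3.N1=(alive,v0) N3.N2=(alive,v0) N3.N3=(alive,v1)
Op 7: gossip N2<->N3 -> N2.N0=(alive,v1) N2.N1=(alive,v0) N2.N2=(alive,v0) N2.N3=(alive,v1) | N3.N0=(alive,v1) N3.N1=(alive,v0) N3.N2=(alive,v0) N3.N3=(alive,v1)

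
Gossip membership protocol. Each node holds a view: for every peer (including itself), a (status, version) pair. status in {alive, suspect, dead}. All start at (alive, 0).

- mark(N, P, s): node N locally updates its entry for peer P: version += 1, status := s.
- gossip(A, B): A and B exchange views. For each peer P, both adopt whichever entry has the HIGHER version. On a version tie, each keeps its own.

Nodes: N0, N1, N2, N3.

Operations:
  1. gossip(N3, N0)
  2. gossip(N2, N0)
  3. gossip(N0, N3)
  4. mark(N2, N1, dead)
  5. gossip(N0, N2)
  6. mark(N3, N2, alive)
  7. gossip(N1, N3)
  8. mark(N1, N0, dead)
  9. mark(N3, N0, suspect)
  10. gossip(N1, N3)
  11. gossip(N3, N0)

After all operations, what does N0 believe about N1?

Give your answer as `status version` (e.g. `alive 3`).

Answer: dead 1

Derivation:
Op 1: gossip N3<->N0 -> N3.N0=(alive,v0) N3.N1=(alive,v0) N3.N2=(alive,v0) N3.N3=(alive,v0) | N0.N0=(alive,v0) N0.N1=(alive,v0) N0.N2=(alive,v0) N0.N3=(alive,v0)
Op 2: gossip N2<->N0 -> N2.N0=(alive,v0) N2.N1=(alive,v0) N2.N2=(alive,v0) N2.N3=(alive,v0) | N0.N0=(alive,v0) N0.N1=(alive,v0) N0.N2=(alive,v0) N0.N3=(alive,v0)
Op 3: gossip N0<->N3 -> N0.N0=(alive,v0) N0.N1=(alive,v0) N0.N2=(alive,v0) N0.N3=(alive,v0) | N3.N0=(alive,v0) N3.N1=(alive,v0) N3.N2=(alive,v0) N3.N3=(alive,v0)
Op 4: N2 marks N1=dead -> (dead,v1)
Op 5: gossip N0<->N2 -> N0.N0=(alive,v0) N0.N1=(dead,v1) N0.N2=(alive,v0) N0.N3=(alive,v0) | N2.N0=(alive,v0) N2.N1=(dead,v1) N2.N2=(alive,v0) N2.N3=(alive,v0)
Op 6: N3 marks N2=alive -> (alive,v1)
Op 7: gossip N1<->N3 -> N1.N0=(alive,v0) N1.N1=(alive,v0) N1.N2=(alive,v1) N1.N3=(alive,v0) | N3.N0=(alive,v0) N3.N1=(alive,v0) N3.N2=(alive,v1) N3.N3=(alive,v0)
Op 8: N1 marks N0=dead -> (dead,v1)
Op 9: N3 marks N0=suspect -> (suspect,v1)
Op 10: gossip N1<->N3 -> N1.N0=(dead,v1) N1.N1=(alive,v0) N1.N2=(alive,v1) N1.N3=(alive,v0) | N3.N0=(suspect,v1) N3.N1=(alive,v0) N3.N2=(alive,v1) N3.N3=(alive,v0)
Op 11: gossip N3<->N0 -> N3.N0=(suspect,v1) N3.N1=(dead,v1) N3.N2=(alive,v1) N3.N3=(alive,v0) | N0.N0=(suspect,v1) N0.N1=(dead,v1) N0.N2=(alive,v1) N0.N3=(alive,v0)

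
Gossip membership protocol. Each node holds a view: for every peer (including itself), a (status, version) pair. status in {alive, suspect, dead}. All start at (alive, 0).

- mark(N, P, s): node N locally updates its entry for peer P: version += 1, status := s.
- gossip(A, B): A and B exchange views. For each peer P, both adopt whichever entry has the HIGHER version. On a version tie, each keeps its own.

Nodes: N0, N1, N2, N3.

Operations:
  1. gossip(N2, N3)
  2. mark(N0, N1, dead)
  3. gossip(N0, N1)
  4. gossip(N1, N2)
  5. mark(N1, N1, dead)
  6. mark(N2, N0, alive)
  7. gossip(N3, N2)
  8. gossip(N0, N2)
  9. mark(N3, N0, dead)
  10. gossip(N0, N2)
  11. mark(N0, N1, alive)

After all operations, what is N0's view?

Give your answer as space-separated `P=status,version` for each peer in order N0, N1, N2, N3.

Op 1: gossip N2<->N3 -> N2.N0=(alive,v0) N2.N1=(alive,v0) N2.N2=(alive,v0) N2.N3=(alive,v0) | N3.N0=(alive,v0) N3.N1=(alive,v0) N3.N2=(alive,v0) N3.N3=(alive,v0)
Op 2: N0 marks N1=dead -> (dead,v1)
Op 3: gossip N0<->N1 -> N0.N0=(alive,v0) N0.N1=(dead,v1) N0.N2=(alive,v0) N0.N3=(alive,v0) | N1.N0=(alive,v0) N1.N1=(dead,v1) N1.N2=(alive,v0) N1.N3=(alive,v0)
Op 4: gossip N1<->N2 -> N1.N0=(alive,v0) N1.N1=(dead,v1) N1.N2=(alive,v0) N1.N3=(alive,v0) | N2.N0=(alive,v0) N2.N1=(dead,v1) N2.N2=(alive,v0) N2.N3=(alive,v0)
Op 5: N1 marks N1=dead -> (dead,v2)
Op 6: N2 marks N0=alive -> (alive,v1)
Op 7: gossip N3<->N2 -> N3.N0=(alive,v1) N3.N1=(dead,v1) N3.N2=(alive,v0) N3.N3=(alive,v0) | N2.N0=(alive,v1) N2.N1=(dead,v1) N2.N2=(alive,v0) N2.N3=(alive,v0)
Op 8: gossip N0<->N2 -> N0.N0=(alive,v1) N0.N1=(dead,v1) N0.N2=(alive,v0) N0.N3=(alive,v0) | N2.N0=(alive,v1) N2.N1=(dead,v1) N2.N2=(alive,v0) N2.N3=(alive,v0)
Op 9: N3 marks N0=dead -> (dead,v2)
Op 10: gossip N0<->N2 -> N0.N0=(alive,v1) N0.N1=(dead,v1) N0.N2=(alive,v0) N0.N3=(alive,v0) | N2.N0=(alive,v1) N2.N1=(dead,v1) N2.N2=(alive,v0) N2.N3=(alive,v0)
Op 11: N0 marks N1=alive -> (alive,v2)

Answer: N0=alive,1 N1=alive,2 N2=alive,0 N3=alive,0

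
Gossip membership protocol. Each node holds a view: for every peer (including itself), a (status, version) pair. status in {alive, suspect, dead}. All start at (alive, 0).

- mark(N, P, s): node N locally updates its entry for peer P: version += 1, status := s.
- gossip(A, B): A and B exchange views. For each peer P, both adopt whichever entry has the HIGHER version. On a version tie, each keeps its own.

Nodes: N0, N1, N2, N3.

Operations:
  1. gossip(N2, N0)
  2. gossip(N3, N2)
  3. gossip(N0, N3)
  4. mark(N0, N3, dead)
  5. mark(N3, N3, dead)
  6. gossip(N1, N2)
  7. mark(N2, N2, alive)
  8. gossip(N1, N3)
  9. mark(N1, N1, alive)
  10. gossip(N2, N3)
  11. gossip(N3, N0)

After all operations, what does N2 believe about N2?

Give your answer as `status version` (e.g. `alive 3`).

Op 1: gossip N2<->N0 -> N2.N0=(alive,v0) N2.N1=(alive,v0) N2.N2=(alive,v0) N2.N3=(alive,v0) | N0.N0=(alive,v0) N0.N1=(alive,v0) N0.N2=(alive,v0) N0.N3=(alive,v0)
Op 2: gossip N3<->N2 -> N3.N0=(alive,v0) N3.N1=(alive,v0) N3.N2=(alive,v0) N3.N3=(alive,v0) | N2.N0=(alive,v0) N2.N1=(alive,v0) N2.N2=(alive,v0) N2.N3=(alive,v0)
Op 3: gossip N0<->N3 -> N0.N0=(alive,v0) N0.N1=(alive,v0) N0.N2=(alive,v0) N0.N3=(alive,v0) | N3.N0=(alive,v0) N3.N1=(alive,v0) N3.N2=(alive,v0) N3.N3=(alive,v0)
Op 4: N0 marks N3=dead -> (dead,v1)
Op 5: N3 marks N3=dead -> (dead,v1)
Op 6: gossip N1<->N2 -> N1.N0=(alive,v0) N1.N1=(alive,v0) N1.N2=(alive,v0) N1.N3=(alive,v0) | N2.N0=(alive,v0) N2.N1=(alive,v0) N2.N2=(alive,v0) N2.N3=(alive,v0)
Op 7: N2 marks N2=alive -> (alive,v1)
Op 8: gossip N1<->N3 -> N1.N0=(alive,v0) N1.N1=(alive,v0) N1.N2=(alive,v0) N1.N3=(dead,v1) | N3.N0=(alive,v0) N3.N1=(alive,v0) N3.N2=(alive,v0) N3.N3=(dead,v1)
Op 9: N1 marks N1=alive -> (alive,v1)
Op 10: gossip N2<->N3 -> N2.N0=(alive,v0) N2.N1=(alive,v0) N2.N2=(alive,v1) N2.N3=(dead,v1) | N3.N0=(alive,v0) N3.N1=(alive,v0) N3.N2=(alive,v1) N3.N3=(dead,v1)
Op 11: gossip N3<->N0 -> N3.N0=(alive,v0) N3.N1=(alive,v0) N3.N2=(alive,v1) N3.N3=(dead,v1) | N0.N0=(alive,v0) N0.N1=(alive,v0) N0.N2=(alive,v1) N0.N3=(dead,v1)

Answer: alive 1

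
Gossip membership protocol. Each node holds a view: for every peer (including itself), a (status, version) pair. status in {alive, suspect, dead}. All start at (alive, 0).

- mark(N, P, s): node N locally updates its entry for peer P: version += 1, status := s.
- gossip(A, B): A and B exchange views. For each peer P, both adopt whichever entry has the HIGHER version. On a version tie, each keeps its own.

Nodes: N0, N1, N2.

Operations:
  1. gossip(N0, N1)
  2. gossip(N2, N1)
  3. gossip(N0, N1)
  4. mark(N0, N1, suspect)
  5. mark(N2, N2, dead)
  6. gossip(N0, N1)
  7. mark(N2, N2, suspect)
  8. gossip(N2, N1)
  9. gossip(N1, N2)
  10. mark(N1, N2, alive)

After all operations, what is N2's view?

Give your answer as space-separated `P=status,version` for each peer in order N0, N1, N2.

Op 1: gossip N0<->N1 -> N0.N0=(alive,v0) N0.N1=(alive,v0) N0.N2=(alive,v0) | N1.N0=(alive,v0) N1.N1=(alive,v0) N1.N2=(alive,v0)
Op 2: gossip N2<->N1 -> N2.N0=(alive,v0) N2.N1=(alive,v0) N2.N2=(alive,v0) | N1.N0=(alive,v0) N1.N1=(alive,v0) N1.N2=(alive,v0)
Op 3: gossip N0<->N1 -> N0.N0=(alive,v0) N0.N1=(alive,v0) N0.N2=(alive,v0) | N1.N0=(alive,v0) N1.N1=(alive,v0) N1.N2=(alive,v0)
Op 4: N0 marks N1=suspect -> (suspect,v1)
Op 5: N2 marks N2=dead -> (dead,v1)
Op 6: gossip N0<->N1 -> N0.N0=(alive,v0) N0.N1=(suspect,v1) N0.N2=(alive,v0) | N1.N0=(alive,v0) N1.N1=(suspect,v1) N1.N2=(alive,v0)
Op 7: N2 marks N2=suspect -> (suspect,v2)
Op 8: gossip N2<->N1 -> N2.N0=(alive,v0) N2.N1=(suspect,v1) N2.N2=(suspect,v2) | N1.N0=(alive,v0) N1.N1=(suspect,v1) N1.N2=(suspect,v2)
Op 9: gossip N1<->N2 -> N1.N0=(alive,v0) N1.N1=(suspect,v1) N1.N2=(suspect,v2) | N2.N0=(alive,v0) N2.N1=(suspect,v1) N2.N2=(suspect,v2)
Op 10: N1 marks N2=alive -> (alive,v3)

Answer: N0=alive,0 N1=suspect,1 N2=suspect,2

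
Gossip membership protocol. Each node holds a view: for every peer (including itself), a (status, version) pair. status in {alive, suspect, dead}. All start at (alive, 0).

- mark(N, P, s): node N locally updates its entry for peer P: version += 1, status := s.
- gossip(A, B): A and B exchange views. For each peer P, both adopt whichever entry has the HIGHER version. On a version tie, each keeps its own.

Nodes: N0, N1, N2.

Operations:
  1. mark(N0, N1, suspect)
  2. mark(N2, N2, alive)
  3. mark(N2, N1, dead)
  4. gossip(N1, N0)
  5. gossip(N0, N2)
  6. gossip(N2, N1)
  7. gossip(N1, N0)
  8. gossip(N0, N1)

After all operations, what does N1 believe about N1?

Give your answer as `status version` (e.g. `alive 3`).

Answer: suspect 1

Derivation:
Op 1: N0 marks N1=suspect -> (suspect,v1)
Op 2: N2 marks N2=alive -> (alive,v1)
Op 3: N2 marks N1=dead -> (dead,v1)
Op 4: gossip N1<->N0 -> N1.N0=(alive,v0) N1.N1=(suspect,v1) N1.N2=(alive,v0) | N0.N0=(alive,v0) N0.N1=(suspect,v1) N0.N2=(alive,v0)
Op 5: gossip N0<->N2 -> N0.N0=(alive,v0) N0.N1=(suspect,v1) N0.N2=(alive,v1) | N2.N0=(alive,v0) N2.N1=(dead,v1) N2.N2=(alive,v1)
Op 6: gossip N2<->N1 -> N2.N0=(alive,v0) N2.N1=(dead,v1) N2.N2=(alive,v1) | N1.N0=(alive,v0) N1.N1=(suspect,v1) N1.N2=(alive,v1)
Op 7: gossip N1<->N0 -> N1.N0=(alive,v0) N1.N1=(suspect,v1) N1.N2=(alive,v1) | N0.N0=(alive,v0) N0.N1=(suspect,v1) N0.N2=(alive,v1)
Op 8: gossip N0<->N1 -> N0.N0=(alive,v0) N0.N1=(suspect,v1) N0.N2=(alive,v1) | N1.N0=(alive,v0) N1.N1=(suspect,v1) N1.N2=(alive,v1)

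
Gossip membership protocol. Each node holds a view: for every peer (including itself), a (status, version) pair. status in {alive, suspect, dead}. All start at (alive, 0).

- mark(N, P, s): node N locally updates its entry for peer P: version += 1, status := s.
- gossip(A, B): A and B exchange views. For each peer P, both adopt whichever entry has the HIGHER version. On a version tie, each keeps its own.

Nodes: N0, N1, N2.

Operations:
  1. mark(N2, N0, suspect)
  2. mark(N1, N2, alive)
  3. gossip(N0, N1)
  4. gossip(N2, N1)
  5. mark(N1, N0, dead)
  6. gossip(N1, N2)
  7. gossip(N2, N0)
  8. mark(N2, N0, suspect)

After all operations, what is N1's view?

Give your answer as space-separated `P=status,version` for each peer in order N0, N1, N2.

Answer: N0=dead,2 N1=alive,0 N2=alive,1

Derivation:
Op 1: N2 marks N0=suspect -> (suspect,v1)
Op 2: N1 marks N2=alive -> (alive,v1)
Op 3: gossip N0<->N1 -> N0.N0=(alive,v0) N0.N1=(alive,v0) N0.N2=(alive,v1) | N1.N0=(alive,v0) N1.N1=(alive,v0) N1.N2=(alive,v1)
Op 4: gossip N2<->N1 -> N2.N0=(suspect,v1) N2.N1=(alive,v0) N2.N2=(alive,v1) | N1.N0=(suspect,v1) N1.N1=(alive,v0) N1.N2=(alive,v1)
Op 5: N1 marks N0=dead -> (dead,v2)
Op 6: gossip N1<->N2 -> N1.N0=(dead,v2) N1.N1=(alive,v0) N1.N2=(alive,v1) | N2.N0=(dead,v2) N2.N1=(alive,v0) N2.N2=(alive,v1)
Op 7: gossip N2<->N0 -> N2.N0=(dead,v2) N2.N1=(alive,v0) N2.N2=(alive,v1) | N0.N0=(dead,v2) N0.N1=(alive,v0) N0.N2=(alive,v1)
Op 8: N2 marks N0=suspect -> (suspect,v3)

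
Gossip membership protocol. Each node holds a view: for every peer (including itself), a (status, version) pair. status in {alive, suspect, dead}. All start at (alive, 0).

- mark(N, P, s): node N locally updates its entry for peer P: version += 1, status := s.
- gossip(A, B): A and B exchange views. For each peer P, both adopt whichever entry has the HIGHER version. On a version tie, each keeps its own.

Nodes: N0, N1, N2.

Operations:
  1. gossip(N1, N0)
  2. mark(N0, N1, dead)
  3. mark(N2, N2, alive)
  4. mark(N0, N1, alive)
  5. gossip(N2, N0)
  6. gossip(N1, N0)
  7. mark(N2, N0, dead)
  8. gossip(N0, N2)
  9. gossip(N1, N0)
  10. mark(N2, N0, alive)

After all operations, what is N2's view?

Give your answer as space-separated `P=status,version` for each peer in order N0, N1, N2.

Answer: N0=alive,2 N1=alive,2 N2=alive,1

Derivation:
Op 1: gossip N1<->N0 -> N1.N0=(alive,v0) N1.N1=(alive,v0) N1.N2=(alive,v0) | N0.N0=(alive,v0) N0.N1=(alive,v0) N0.N2=(alive,v0)
Op 2: N0 marks N1=dead -> (dead,v1)
Op 3: N2 marks N2=alive -> (alive,v1)
Op 4: N0 marks N1=alive -> (alive,v2)
Op 5: gossip N2<->N0 -> N2.N0=(alive,v0) N2.N1=(alive,v2) N2.N2=(alive,v1) | N0.N0=(alive,v0) N0.N1=(alive,v2) N0.N2=(alive,v1)
Op 6: gossip N1<->N0 -> N1.N0=(alive,v0) N1.N1=(alive,v2) N1.N2=(alive,v1) | N0.N0=(alive,v0) N0.N1=(alive,v2) N0.N2=(alive,v1)
Op 7: N2 marks N0=dead -> (dead,v1)
Op 8: gossip N0<->N2 -> N0.N0=(dead,v1) N0.N1=(alive,v2) N0.N2=(alive,v1) | N2.N0=(dead,v1) N2.N1=(alive,v2) N2.N2=(alive,v1)
Op 9: gossip N1<->N0 -> N1.N0=(dead,v1) N1.N1=(alive,v2) N1.N2=(alive,v1) | N0.N0=(dead,v1) N0.N1=(alive,v2) N0.N2=(alive,v1)
Op 10: N2 marks N0=alive -> (alive,v2)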